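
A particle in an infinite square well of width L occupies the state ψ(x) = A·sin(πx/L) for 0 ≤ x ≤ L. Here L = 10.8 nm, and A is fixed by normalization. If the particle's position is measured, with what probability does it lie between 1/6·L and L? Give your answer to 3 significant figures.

P = ∫_{1/6·L}^{L} |ψ(x)|² dx.
The normalization integral ∫|ψ|²dx over the whole domain equals L/2·A², and A² cancels in the ratio.
Let u = x/L; then A² and the length scale cancel, so P = ∫_{1/6}^{1} sin(π·u)^2 du ÷ ∫_{0}^{1} sin(π·u)^2 du.
Using ∫ sin(π·u)^2 du = u/2 - sin(2·π·u)/(4·π), the numerator is √(3)/(8·π) + 5/12 and the denominator is 1/2.
Evaluating gives P = √(3)/(4·π) + 5/6.

P ≈ 0.971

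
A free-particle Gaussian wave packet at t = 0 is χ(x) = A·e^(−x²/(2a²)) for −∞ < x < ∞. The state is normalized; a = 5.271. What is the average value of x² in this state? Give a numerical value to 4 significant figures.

⟨x^2⟩ ≈ 13.89

The expectation value is the |χ|²-weighted average of x^2: ∫ x^2|χ|² dx.
Differentiating ∫e^(−αx²) dx = √(π/α) under α to get the higher moments, evaluating both integrals, ⟨x²⟩ = a^2/2.
With a = 5.271, ⟨x^2⟩ = 13.892.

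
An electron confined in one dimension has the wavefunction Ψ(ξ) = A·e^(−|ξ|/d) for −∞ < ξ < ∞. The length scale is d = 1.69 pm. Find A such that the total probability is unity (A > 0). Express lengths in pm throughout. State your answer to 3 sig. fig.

Require ∫ |Ψ|² dξ = 1 over the whole domain.
Using ∫₀^∞ ξⁿ e^(−αξ) dξ = n!/αⁿ⁺¹, ∫|Ψ|² dξ = A²·(d).
Setting this equal to 1 gives A² = 1/(d).
Substituting d = 1.69 gives A² = 0.5917, so A = 0.7692.

A ≈ 0.769 pm^(-1/2)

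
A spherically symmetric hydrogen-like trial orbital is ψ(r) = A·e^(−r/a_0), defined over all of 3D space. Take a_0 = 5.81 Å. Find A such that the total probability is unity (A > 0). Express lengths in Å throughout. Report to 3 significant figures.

We need A² ∫|f|² 4πr² dr = 1, taking the integral from 0 to ∞.
In 3D with spherical symmetry the volume element is 4πr² dr.
Using ∫₀^∞ rⁿ e^(−αr) dr = n!/αⁿ⁺¹, with ψ = A·e^(−r/a_0), the integral evaluates to A²·[π·a_0^3].
Substituting a_0 = 5.81 gives A² = 0.001623, so A = 0.04029.

A ≈ 0.0403 Å^(-3/2)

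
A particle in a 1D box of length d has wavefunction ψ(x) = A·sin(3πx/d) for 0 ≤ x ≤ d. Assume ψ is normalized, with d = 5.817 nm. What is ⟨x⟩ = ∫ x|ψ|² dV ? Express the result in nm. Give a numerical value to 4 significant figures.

⟨x⟩ = ∫ x |ψ|² dx over the full domain.
Using sin²θ = (1 − cos 2θ)/2, evaluating both integrals, ⟨x⟩ = d/2.
With d = 5.817, ⟨x⟩ = 2.9085.

⟨x⟩ ≈ 2.909 nm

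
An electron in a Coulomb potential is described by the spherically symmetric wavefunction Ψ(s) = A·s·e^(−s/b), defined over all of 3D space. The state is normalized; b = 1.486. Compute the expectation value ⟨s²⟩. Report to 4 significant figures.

⟨s²⟩ = ∫ s^2 |Ψ|² 4πs² ds over the full domain.
Evaluating both integrals, ⟨s²⟩ = 15·b^2/2.
Putting b = 1.486 gives 16.561.

⟨s^2⟩ ≈ 16.56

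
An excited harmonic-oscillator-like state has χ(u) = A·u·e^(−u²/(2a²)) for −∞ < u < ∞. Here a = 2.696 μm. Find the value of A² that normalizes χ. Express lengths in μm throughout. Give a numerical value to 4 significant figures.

A^2 ≈ 0.05758 μm^(-3)

Normalization requires ∫|χ|² du = 1, integrated from −∞ to ∞.
Carrying out the integral gives A² · √(π)·a^3/2.
Hence A² = 1/[√(π)·a^3/2].
With a = 2.696: A² = 0.057583 and A = 0.23996.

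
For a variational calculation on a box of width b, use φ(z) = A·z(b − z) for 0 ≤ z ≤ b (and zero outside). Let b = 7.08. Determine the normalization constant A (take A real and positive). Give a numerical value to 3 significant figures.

A ≈ 0.0411

Normalization requires ∫|φ|² dz = 1, integrated from 0 to b.
∫|φ|² dz = A²·(b^5/30).
Setting this equal to 1 gives A² = 1/(b^5/30).
Substituting b = 7.08 gives A² = 0.001686, so A = 0.04107.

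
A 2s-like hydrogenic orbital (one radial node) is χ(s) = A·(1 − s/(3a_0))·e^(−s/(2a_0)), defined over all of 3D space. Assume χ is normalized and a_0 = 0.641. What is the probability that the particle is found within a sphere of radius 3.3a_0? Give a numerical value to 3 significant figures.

Integrate the radial probability density 4πs²|χ|² over s ≤ 3.3a_0.
A² is fixed by ∫₀^∞ 4πs²|χ|² ds = 1, i.e. A² = (8·π·a_0^3/3)^(−1).
In terms of u = s/a_0 (A², 4π and the length scale all cancel between numerator and denominator), P = [∫_{0}^{3.3} u^2·(1 - u/3)^2·e^(-u) du] / [∫_{0}^{∞} u^2·(1 - u/3)^2·e^(-u) du].
With ∫ u^2·(1 - u/3)^2·e^(-u) du = (-u^4 + 2·u^3 - 3·u^2 - 6·u - 6)·e^(-u)/9 + C, the region integral is ≈ 0.23559 and the full one is 2/3.
This evaluates to P = 0.3534.

P ≈ 0.353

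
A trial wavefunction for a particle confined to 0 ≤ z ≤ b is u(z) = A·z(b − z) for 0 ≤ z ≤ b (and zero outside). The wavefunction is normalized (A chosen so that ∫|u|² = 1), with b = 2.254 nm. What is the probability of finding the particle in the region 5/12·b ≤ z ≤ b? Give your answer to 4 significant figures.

P ≈ 0.6534

|u|² is the probability density, so P = ∫_{5/12·b}^{b} |u|² dz.
Since A² = 1/(b^5/30), this is the region integral divided by the full normalization integral.
In terms of t = z/b (A² and the length scale cancel between numerator and denominator), P = [∫_{5/12}^{1} t^2·(1 - t)^2 dt] / [∫_{0}^{1} t^2·(1 - t)^2 dt].
An antiderivative of t^2·(1 - t)^2 is t^3·(6·t^2 - 15·t + 10)/30; evaluating from 5/12 to 1 gives ≈ 0.0217794, while the full integral is 1/30.
The result is P = 0.65338.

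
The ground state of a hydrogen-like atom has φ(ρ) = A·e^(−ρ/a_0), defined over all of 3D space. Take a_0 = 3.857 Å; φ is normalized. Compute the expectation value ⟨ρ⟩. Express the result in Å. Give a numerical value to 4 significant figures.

⟨ρ⟩ = ∫ ρ |φ|² 4πρ² dρ over the full domain.
With ∫₀^∞ ρ^3 e^(−αρ) dρ = 3!/α^4, the ratio of the moment integral to the normalization integral gives ⟨ρ⟩ = 3·a_0/2.
With a_0 = 3.857, ⟨ρ⟩ = 5.7855.

⟨ρ⟩ ≈ 5.786 Å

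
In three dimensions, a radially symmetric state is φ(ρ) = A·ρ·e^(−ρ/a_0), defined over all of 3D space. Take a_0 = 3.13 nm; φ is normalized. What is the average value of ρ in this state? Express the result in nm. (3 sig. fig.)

⟨ρ⟩ ≈ 7.83 nm

⟨ρ⟩ = ∫ ρ |φ|² 4πρ² dρ over the full domain.
Since the A² factors cancel between numerator and denominator, ⟨ρ⟩ = 5·a_0/2.
Putting a_0 = 3.13 gives 7.825.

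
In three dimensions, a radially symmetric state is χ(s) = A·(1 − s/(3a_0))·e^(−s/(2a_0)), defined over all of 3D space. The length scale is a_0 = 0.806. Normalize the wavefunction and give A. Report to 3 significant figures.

A ≈ 0.477

Normalization requires ∫|χ|² 4πs² ds = 1, integrated from 0 to ∞.
The angular integral contributes 4π, leaving ∫₀^∞ s²|χ|² ds.
Recall ∫₀^∞ s^m e^(−s/β) ds = m!·β^(m+1), with χ = A·(1 − s/(3a_0))·e^(−s/(2a_0)), the integral evaluates to A²·[8·π·a_0^3/3].
So A² = (8·π·a_0^3/3)^(−1).
With a_0 = 0.806: A² = 0.2280 and A = 0.4775.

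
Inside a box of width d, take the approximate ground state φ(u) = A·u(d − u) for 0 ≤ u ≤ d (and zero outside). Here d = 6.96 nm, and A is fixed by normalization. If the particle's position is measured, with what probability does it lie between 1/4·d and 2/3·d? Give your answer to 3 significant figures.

P = ∫_{1/4·d}^{2/3·d} |φ(u)|² du.
With A² fixed by ∫|φ|² = 1, i.e. A² = (d^5/30)^(−1), substitute and integrate.
In terms of t = u/d (A² and the length scale cancel between numerator and denominator), P = [∫_{1/4}^{2/3} t^2·(1 - t)^2 dt] / [∫_{0}^{1} t^2·(1 - t)^2 dt].
Using ∫ t^2·(1 - t)^2 dt = t^3·(6·t^2 - 15·t + 10)/30, the numerator is ≈ 0.022887 and the denominator is 1/30.
Taking the ratio, P = 0.6866.

P ≈ 0.687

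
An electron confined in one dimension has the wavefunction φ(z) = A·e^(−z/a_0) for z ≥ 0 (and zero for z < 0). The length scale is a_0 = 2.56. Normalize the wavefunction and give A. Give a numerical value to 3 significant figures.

A ≈ 0.884

The normalization condition is ∫|φ|² dz = 1 from 0 to ∞.
The integral (without the A² prefactor) comes out to a_0/2.
So A² = (a_0/2)^(−1).
Plugging in a_0 = 2.56 yields A = 0.8839.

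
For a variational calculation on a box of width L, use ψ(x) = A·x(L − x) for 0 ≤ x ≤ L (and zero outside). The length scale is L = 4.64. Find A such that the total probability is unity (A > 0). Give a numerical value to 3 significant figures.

Require ∫ |ψ|² dx = 1 over the whole domain.
Expanding the polynomial and integrating term by term, carrying out the integral gives A² · L^5/30.
Plugging in L = 4.64 yields A = 0.1181.

A ≈ 0.118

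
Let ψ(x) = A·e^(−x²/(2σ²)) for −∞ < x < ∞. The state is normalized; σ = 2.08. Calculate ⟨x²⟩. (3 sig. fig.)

The expectation value is the |ψ|²-weighted average of x^2: ∫ x^2|ψ|² dx.
Using the Gaussian integral ∫_{−∞}^{∞} e^(−αx²) dx = √(π/α), since the A² factors cancel between numerator and denominator, ⟨x²⟩ = σ^2/2.
With σ = 2.08, ⟨x^2⟩ = 2.163.

⟨x^2⟩ ≈ 2.16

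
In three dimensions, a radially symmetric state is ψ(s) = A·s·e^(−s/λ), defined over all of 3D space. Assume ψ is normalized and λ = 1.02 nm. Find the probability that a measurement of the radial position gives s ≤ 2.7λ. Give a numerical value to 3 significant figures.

P ≈ 0.627

P = ∫ |ψ|² 4πs² ds over s ≤ 2.7λ.
The full normalization integral is A²·[3·π·λ^5] = 1, fixing A².
In terms of u = s/λ (A², 4π and the length scale all cancel between numerator and denominator), P = [∫_{0}^{2.7} u^4·e^(-2·u) du] / [∫_{0}^{∞} u^4·e^(-2·u) du].
With ∫ u^4·e^(-2·u) du = -(u^4/2 + u^3 + 3·u^2/2 + 3·u/2 + 3/4)·e^(-2·u) + C, the region integral is ≈ 0.47002 and the full one is 3/4.
The region integral divided by the full integral gives P = 0.6267.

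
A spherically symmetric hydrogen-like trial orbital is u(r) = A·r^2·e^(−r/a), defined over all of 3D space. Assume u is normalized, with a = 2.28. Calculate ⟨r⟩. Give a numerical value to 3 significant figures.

⟨r⟩ ≈ 7.98

⟨r⟩ = ∫ r |u|² 4πr² dr over the full domain.
Using ∫₀^∞ rⁿ e^(−αr) dr = n!/αⁿ⁺¹, since the A² factors cancel between numerator and denominator, ⟨r⟩ = 7·a/2.
Putting a = 2.28 gives 7.980.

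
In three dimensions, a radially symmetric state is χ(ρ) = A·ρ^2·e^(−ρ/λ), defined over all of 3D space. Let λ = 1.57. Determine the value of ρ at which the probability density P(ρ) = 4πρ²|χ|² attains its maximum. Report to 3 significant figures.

Differentiate P(ρ) = 4πρ²|χ|² with respect to ρ and set to zero.
This gives ρ = 3·λ.
With λ = 1.57, the most probable radial distance is 4.710.

ρ ≈ 4.71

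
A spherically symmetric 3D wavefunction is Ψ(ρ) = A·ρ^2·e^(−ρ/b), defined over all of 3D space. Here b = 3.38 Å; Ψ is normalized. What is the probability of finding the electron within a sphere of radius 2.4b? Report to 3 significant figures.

P = ∫ |Ψ|² 4πρ² dρ over ρ ≤ 2.4b.
A² is fixed by ∫₀^∞ 4πρ²|Ψ|² dρ = 1, i.e. A² = (45·π·b^7/2)^(−1).
Let u = ρ/b; then A², 4π and the length scale all cancel, so P = ∫_{0}^{2.4} u^6·e^(-2·u) du ÷ ∫_{0}^{∞} u^6·e^(-2·u) du.
With ∫ u^6·e^(-2·u) du = -(4·u^6 + 12·u^5 + 30·u^4 + 60·u^3 + 90·u^2 + 90·u + 45)·e^(-2·u)/8 + C, the region integral is ≈ 1.1767 and the full one is 45/8.
The region integral divided by the full integral gives P = 0.2092.

P ≈ 0.209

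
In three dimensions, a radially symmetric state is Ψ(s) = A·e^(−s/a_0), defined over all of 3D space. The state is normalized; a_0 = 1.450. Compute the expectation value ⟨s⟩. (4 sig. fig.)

⟨s⟩ = ∫ s |Ψ|² 4πs² ds over the full domain.
With ∫₀^∞ s^3 e^(−αs) ds = 3!/α^4, since the A² factors cancel between numerator and denominator, ⟨s⟩ = 3·a_0/2.
With a_0 = 1.450, ⟨s⟩ = 2.1750.

⟨s⟩ ≈ 2.175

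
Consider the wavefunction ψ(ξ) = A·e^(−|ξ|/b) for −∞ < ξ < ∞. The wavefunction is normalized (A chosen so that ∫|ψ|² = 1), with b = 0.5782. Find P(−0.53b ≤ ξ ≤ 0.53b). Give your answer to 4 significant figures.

|ψ|² is the probability density, so P = ∫_{−0.53b}^{0.53b} |ψ|² dξ.
With A² fixed by ∫|ψ|² = 1, i.e. A² = (b)^(−1), substitute and integrate.
By symmetry take twice the ξ ≥ 0 contribution in numerator and denominator; the 2's cancel. Let u = ξ/b; then A² and the length scale cancel, so P = ∫_{0}^{0.53} e^(-2·u) du ÷ ∫_{0}^{∞} e^(-2·u) du.
Using ∫ e^(-2·u) du = -e^(-2·u)/2, the numerator is 1/2 - e^(-53/50)/2 and the denominator is 1/2.
This works out to P = 0.65354.

P ≈ 0.6535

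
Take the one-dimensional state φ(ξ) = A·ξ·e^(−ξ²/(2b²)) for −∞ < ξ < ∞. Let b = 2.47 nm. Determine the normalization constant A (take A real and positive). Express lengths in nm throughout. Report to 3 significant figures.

Require ∫ |φ|² dξ = 1 over the whole domain.
∫|φ|² dξ = A²·(√(π)·b^3/2).
Setting this equal to 1 gives A² = 1/(√(π)·b^3/2).
Substituting b = 2.47 gives A² = 0.07488, so A = 0.2736.

A ≈ 0.274 nm^(-3/2)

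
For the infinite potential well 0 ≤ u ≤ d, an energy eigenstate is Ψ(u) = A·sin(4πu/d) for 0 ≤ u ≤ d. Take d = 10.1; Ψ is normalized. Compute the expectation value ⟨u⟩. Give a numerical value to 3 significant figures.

⟨u⟩ ≈ 5.05

By definition ⟨u⟩ = ∫ u |Ψ(u)|² du.
Using sin²θ = (1 − cos 2θ)/2, since the A² factors cancel between numerator and denominator, ⟨u⟩ = d/2.
With d = 10.1, ⟨u⟩ = 5.050.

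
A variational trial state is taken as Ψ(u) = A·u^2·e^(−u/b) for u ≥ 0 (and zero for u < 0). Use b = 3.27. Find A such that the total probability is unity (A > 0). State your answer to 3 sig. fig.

The normalization condition is ∫|Ψ|² du = 1 from 0 to ∞.
With ∫₀^∞ u^4 e^(−αu) du = 4!/α^5, the integral (without the A² prefactor) comes out to 3·b^5/4.
Plugging in b = 3.27 yields A = 0.05972.

A ≈ 0.0597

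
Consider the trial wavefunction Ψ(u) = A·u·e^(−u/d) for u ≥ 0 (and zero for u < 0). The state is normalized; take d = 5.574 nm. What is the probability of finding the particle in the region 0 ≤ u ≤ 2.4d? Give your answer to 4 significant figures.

P ≈ 0.8575

The probability is P = ∫ |Ψ|² du over [0, 2.4d].
Since A² = 1/(d^3/4), this is the region integral divided by the full normalization integral.
Let t = u/d; then A² and the length scale cancel, so P = ∫_{0}^{2.4} t^2·e^(-2·t) dt ÷ ∫_{0}^{∞} t^2·e^(-2·t) dt.
Using ∫ t^2·e^(-2·t) dt = -(2·t^2 + 2·t + 1)·e^(-2·t)/4, the numerator is 1/4 - 433·e^(-24/5)/100 and the denominator is 1/4.
Evaluating gives P = 0.85746.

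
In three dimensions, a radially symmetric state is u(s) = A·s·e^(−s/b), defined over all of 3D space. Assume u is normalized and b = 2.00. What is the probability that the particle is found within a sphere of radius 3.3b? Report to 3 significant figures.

P = ∫ |u|² 4πs² ds over s ≤ 3.3b.
Normalization gives A² = 1/(3·π·b^5).
In terms of t = s/b (A², 4π and the length scale all cancel between numerator and denominator), P = [∫_{0}^{3.3} t^4·e^(-2·t) dt] / [∫_{0}^{∞} t^4·e^(-2·t) dt].
With ∫ t^4·e^(-2·t) dt = -(t^4/2 + t^3 + 3·t^2/2 + 3·t/2 + 3/4)·e^(-2·t) + C, the region integral is ≈ 0.59047 and the full one is 3/4.
This evaluates to P = 0.7873.

P ≈ 0.787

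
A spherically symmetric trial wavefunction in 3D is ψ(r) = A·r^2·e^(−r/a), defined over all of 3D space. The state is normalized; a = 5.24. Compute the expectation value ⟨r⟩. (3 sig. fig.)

⟨r⟩ = ∫ r |ψ|² 4πr² dr over the full domain.
Using ∫₀^∞ rⁿ e^(−αr) dr = n!/αⁿ⁺¹, the ratio of the moment integral to the normalization integral gives ⟨r⟩ = 7·a/2.
Putting a = 5.24 gives 18.34.

⟨r⟩ ≈ 18.3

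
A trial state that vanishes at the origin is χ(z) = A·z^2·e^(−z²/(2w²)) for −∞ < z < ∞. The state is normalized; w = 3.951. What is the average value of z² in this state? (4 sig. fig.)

⟨z^2⟩ ≈ 39.03

⟨z²⟩ = ∫ z^2 |χ|² dz over the full domain.
With ∫_{−∞}^{∞} z^(2m) e^(−αz²) dz = (2m−1)!!·√π / (2^m α^(m+1/2)), the ratio of the moment integral to the normalization integral gives ⟨z²⟩ = 5·w^2/2.
With w = 3.951, ⟨z^2⟩ = 39.026.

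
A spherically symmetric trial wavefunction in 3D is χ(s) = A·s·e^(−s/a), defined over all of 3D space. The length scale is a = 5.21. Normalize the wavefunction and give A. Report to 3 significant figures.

A ≈ 0.00526

Require ∫ |χ|² 4πs² ds = 1 over the whole domain.
In 3D with spherical symmetry the volume element is 4πs² ds.
With χ = A·s·e^(−s/a), the integral evaluates to A²·[3·π·a^5].
Setting this equal to 1 gives A² = 1/(3·π·a^5).
Plugging in a = 5.21 yields A = 0.005257.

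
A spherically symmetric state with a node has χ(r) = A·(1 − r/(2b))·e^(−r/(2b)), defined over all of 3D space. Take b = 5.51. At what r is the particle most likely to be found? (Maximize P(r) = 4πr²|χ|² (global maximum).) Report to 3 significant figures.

Set d/dr [P(r) = 4πr²|χ|²] = 0 and solve for r > 0.
This gives r = b·(√(5) + 3).
With b = 5.51, the most probable radial distance is 28.85.

r ≈ 28.9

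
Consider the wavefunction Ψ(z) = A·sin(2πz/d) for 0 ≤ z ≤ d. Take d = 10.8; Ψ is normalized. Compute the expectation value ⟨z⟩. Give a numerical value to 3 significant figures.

⟨z⟩ ≈ 5.40

The expectation value is the |Ψ|²-weighted average of z: ∫ z|Ψ|² dz.
With ∫₀^d sin²(nπz/d) dz = d/2, the ratio of the moment integral to the normalization integral gives ⟨z⟩ = d/2.
With d = 10.8, ⟨z⟩ = 5.400.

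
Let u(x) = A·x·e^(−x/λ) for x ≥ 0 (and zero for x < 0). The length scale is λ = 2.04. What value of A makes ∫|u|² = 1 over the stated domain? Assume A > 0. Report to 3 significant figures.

A ≈ 0.686

We need A² ∫|f|² dx = 1, taking the integral from 0 to ∞.
Carrying out the integral gives A² · λ^3/4.
Setting this equal to 1 gives A² = 1/(λ^3/4).
Plugging in λ = 2.04 yields A = 0.6864.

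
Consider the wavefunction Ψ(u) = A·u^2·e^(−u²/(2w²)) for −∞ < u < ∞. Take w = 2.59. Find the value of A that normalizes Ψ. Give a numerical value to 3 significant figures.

Require ∫ |Ψ|² du = 1 over the whole domain.
With Ψ = A·u^2·e^(−u²/(2w²)), the integral evaluates to A²·[3·√(π)·w^5/4].
Setting this equal to 1 gives A² = 1/(3·√(π)·w^5/4).
Plugging in w = 2.59 yields A = 0.08034.

A ≈ 0.0803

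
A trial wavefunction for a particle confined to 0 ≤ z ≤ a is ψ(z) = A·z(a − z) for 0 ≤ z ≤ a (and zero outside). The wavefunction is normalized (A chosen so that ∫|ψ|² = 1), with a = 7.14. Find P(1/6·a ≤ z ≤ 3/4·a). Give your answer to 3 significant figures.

|ψ|² is the probability density, so P = ∫_{1/6·a}^{3/4·a} |ψ|² dz.
Since A² = 1/(a^5/30), this is the region integral divided by the full normalization integral.
Substituting u = z/a, A² and the length scale cancel in the ratio: P = ∫_{1/6}^{3/4} u^2·(1 - u)^2 du / ∫_{0}^{1} u^2·(1 - u)^2 du.
An antiderivative of u^2·(1 - u)^2 is u^3·(6·u^2 - 15·u + 10)/30; evaluating from 1/6 to 3/4 gives ≈ 0.028700, while the full integral is 1/30.
This works out to P = 0.8610.

P ≈ 0.861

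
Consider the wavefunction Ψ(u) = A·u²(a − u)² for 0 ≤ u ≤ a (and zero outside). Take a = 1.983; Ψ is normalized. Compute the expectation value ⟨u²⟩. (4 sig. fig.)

⟨u^2⟩ ≈ 1.072

The expectation value is the |Ψ|²-weighted average of u^2: ∫ u^2|Ψ|² du.
Expanding the polynomial and integrating term by term, evaluating both integrals, ⟨u²⟩ = 3·a^2/11.
Putting a = 1.983 gives 1.0724.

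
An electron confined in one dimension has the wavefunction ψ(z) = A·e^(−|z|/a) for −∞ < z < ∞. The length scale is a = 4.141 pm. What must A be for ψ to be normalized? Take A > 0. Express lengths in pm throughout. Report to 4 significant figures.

A ≈ 0.4914 pm^(-1/2)

Normalization requires ∫|ψ|² dz = 1, integrated from −∞ to ∞.
Recall ∫₀^∞ z^m e^(−z/β) dz = m!·β^(m+1), the integral (without the A² prefactor) comes out to a.
With a = 4.141: A² = 0.24149 and A = 0.49141.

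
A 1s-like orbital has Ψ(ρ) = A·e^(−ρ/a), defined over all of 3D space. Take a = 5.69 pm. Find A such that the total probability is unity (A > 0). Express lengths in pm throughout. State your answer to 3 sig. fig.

Require ∫ |Ψ|² 4πρ² dρ = 1 over the whole domain.
Using ∫₀^∞ ρⁿ e^(−αρ) dρ = n!/αⁿ⁺¹, ∫|Ψ|² 4πρ² dρ = A²·(π·a^3).
With a = 5.69: A² = 0.001728 and A = 0.04157.

A ≈ 0.0416 pm^(-3/2)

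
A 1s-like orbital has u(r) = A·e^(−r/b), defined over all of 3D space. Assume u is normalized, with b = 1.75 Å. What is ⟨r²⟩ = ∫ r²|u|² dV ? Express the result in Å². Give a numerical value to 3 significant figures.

⟨r²⟩ = ∫ r^2 |u|² 4πr² dr over the full domain.
Recall ∫₀^∞ r^m e^(−r/β) dr = m!·β^(m+1), evaluating both integrals, ⟨r²⟩ = 3·b^2.
With b = 1.75, ⟨r^2⟩ = 9.188.

⟨r^2⟩ ≈ 9.19 Å^2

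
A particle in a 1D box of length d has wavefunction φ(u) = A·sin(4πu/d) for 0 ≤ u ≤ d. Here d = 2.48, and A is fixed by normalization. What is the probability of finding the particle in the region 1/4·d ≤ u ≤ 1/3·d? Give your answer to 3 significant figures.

P = ∫_{1/4·d}^{1/3·d} |φ(u)|² du.
Since A² = 1/(d/2), this is the region integral divided by the full normalization integral.
In terms of t = u/d (A² and the length scale cancel between numerator and denominator), P = [∫_{1/4}^{1/3} sin(4·π·t)^2 dt] / [∫_{0}^{1} sin(4·π·t)^2 dt].
With ∫ sin(4·π·t)^2 dt = t/2 - sin(4·π·t)·cos(4·π·t)/(8·π) + C, the region integral is -√(3)/(32·π) + 1/24 and the full one is 1/2.
Evaluating gives P = (-√(3)/16 + π/12)/π.

P ≈ 0.0489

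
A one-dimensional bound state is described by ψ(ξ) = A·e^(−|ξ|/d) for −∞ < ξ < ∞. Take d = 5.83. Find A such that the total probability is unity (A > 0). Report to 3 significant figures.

A ≈ 0.414

Require ∫ |ψ|² dξ = 1 over the whole domain.
Recall ∫₀^∞ ξ^m e^(−ξ/β) dξ = m!·β^(m+1), the integral (without the A² prefactor) comes out to d.
Setting this equal to 1 gives A² = 1/(d).
Plugging in d = 5.83 yields A = 0.4142.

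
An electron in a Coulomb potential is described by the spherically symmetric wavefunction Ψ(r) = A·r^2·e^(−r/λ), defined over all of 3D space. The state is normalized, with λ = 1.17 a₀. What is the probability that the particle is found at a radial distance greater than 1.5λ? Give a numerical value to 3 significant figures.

P ≈ 0.966

With dV = 4πr²dr, the probability is ∫|Ψ|² dV over r > 1.5λ.
A² is fixed by ∫₀^∞ 4πr²|Ψ|² dr = 1, i.e. A² = (45·π·λ^7/2)^(−1).
Substituting u = r/λ, A², 4π and the length scale all cancel in the ratio: P = ∫_{1.5}^{∞} u^6·e^(-2·u) du / ∫_{0}^{∞} u^6·e^(-2·u) du.
An antiderivative of u^6·e^(-2·u) is -(4·u^6 + 12·u^5 + 30·u^4 + 60·u^3 + 90·u^2 + 90·u + 45)·e^(-2·u)/8; evaluating from 1.5 to ∞ gives ≈ 5.4365, while the full integral is 45/8.
The region integral divided by the full integral gives P = 0.9665.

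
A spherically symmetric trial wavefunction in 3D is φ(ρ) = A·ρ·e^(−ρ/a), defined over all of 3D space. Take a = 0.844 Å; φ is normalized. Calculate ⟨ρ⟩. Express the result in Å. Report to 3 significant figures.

⟨ρ⟩ = ∫ ρ |φ|² 4πρ² dρ over the full domain.
Recall ∫₀^∞ ρ^m e^(−ρ/β) dρ = m!·β^(m+1), since the A² factors cancel between numerator and denominator, ⟨ρ⟩ = 5·a/2.
With a = 0.844, ⟨ρ⟩ = 2.110.

⟨ρ⟩ ≈ 2.11 Å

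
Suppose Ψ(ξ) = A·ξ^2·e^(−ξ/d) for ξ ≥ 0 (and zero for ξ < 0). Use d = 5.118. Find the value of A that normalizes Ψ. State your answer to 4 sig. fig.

The normalization condition is ∫|Ψ|² dξ = 1 from 0 to ∞.
Using ∫₀^∞ ξⁿ e^(−αξ) dξ = n!/αⁿ⁺¹, the integral (without the A² prefactor) comes out to 3·d^5/4.
Setting this equal to 1 gives A² = 1/(3·d^5/4).
With d = 5.118: A² = 0.00037970 and A = 0.019486.

A ≈ 0.01949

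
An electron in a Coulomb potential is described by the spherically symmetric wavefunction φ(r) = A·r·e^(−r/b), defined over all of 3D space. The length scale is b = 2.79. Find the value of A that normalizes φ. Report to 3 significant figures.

Normalization requires ∫|φ|² 4πr² dr = 1, integrated from 0 to ∞.
With φ = A·r·e^(−r/b), the integral evaluates to A²·[3·π·b^5].
Substituting b = 2.79 gives A² = 0.0006276, so A = 0.02505.

A ≈ 0.0251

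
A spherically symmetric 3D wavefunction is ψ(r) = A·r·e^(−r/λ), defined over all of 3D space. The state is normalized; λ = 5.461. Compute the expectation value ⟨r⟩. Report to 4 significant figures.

By definition ⟨r⟩ = ∫ r |ψ(r)|² 4πr² dr.
Since the A² factors cancel between numerator and denominator, ⟨r⟩ = 5·λ/2.
Putting λ = 5.461 gives 13.653.

⟨r⟩ ≈ 13.65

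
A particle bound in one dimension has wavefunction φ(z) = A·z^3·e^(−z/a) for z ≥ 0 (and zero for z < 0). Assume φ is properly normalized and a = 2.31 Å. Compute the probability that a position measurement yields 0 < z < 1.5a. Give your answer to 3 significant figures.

The probability is P = ∫ |φ|² dz over [0, 1.5a].
With A² fixed by ∫|φ|² = 1, i.e. A² = (45·a^7/8)^(−1), substitute and integrate.
Substituting u = z/a, A² and the length scale cancel in the ratio: P = ∫_{0}^{1.5} u^6·e^(-2·u) du / ∫_{0}^{∞} u^6·e^(-2·u) du.
With ∫ u^6·e^(-2·u) du = -(4·u^6 + 12·u^5 + 30·u^4 + 60·u^3 + 90·u^2 + 90·u + 45)·e^(-2·u)/8 + C, the region integral is ≈ 0.18849 and the full one is 45/8.
Evaluating gives P = 0.03351.

P ≈ 0.0335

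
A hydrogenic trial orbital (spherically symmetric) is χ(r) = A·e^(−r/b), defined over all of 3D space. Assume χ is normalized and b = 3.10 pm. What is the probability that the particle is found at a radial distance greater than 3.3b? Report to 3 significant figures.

P ≈ 0.0400

With dV = 4πr²dr, the probability is ∫|χ|² dV over r > 3.3b.
The full normalization integral is A²·[π·b^3] = 1, fixing A².
In terms of u = r/b (A², 4π and the length scale all cancel between numerator and denominator), P = [∫_{3.3}^{∞} u^2·e^(-2·u) du] / [∫_{0}^{∞} u^2·e^(-2·u) du].
Using ∫ u^2·e^(-2·u) du = -(2·u^2 + 2·u + 1)·e^(-2·u)/4, the numerator is 1469·e^(-33/5)/200 and the denominator is 1/4.
The region integral divided by the full integral gives P = 0.03997.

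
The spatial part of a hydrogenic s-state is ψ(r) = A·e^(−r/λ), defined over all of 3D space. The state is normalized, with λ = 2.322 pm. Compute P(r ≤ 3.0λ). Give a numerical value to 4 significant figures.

P = ∫ |ψ|² 4πr² dr over r ≤ 3.0λ.
A² is fixed by ∫₀^∞ 4πr²|ψ|² dr = 1, i.e. A² = (π·λ^3)^(−1).
Let u = r/λ; then A², 4π and the length scale all cancel, so P = ∫_{0}^{3.0} u^2·e^(-2·u) du ÷ ∫_{0}^{∞} u^2·e^(-2·u) du.
An antiderivative of u^2·e^(-2·u) is -(2·u^2 + 2·u + 1)·e^(-2·u)/4; evaluating from 0 to 3.0 gives 1/4 - 25·e^(-6)/4, while the full integral is 1/4.
The region integral divided by the full integral gives P = 0.93803.

P ≈ 0.9380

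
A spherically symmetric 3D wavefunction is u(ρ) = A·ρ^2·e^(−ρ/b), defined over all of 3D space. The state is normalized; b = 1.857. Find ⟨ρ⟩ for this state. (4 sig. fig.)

⟨ρ⟩ ≈ 6.500

The expectation value is the |u|²-weighted average of ρ: ∫ ρ|u|² 4πρ² dρ.
With ∫₀^∞ ρ^7 e^(−αρ) dρ = 7!/α^8, evaluating both integrals, ⟨ρ⟩ = 7·b/2.
With b = 1.857, ⟨ρ⟩ = 6.4995.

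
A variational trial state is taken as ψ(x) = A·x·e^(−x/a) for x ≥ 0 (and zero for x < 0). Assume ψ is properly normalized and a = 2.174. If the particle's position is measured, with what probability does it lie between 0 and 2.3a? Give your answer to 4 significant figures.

P ≈ 0.8374

The probability is P = ∫ |ψ|² dx over [0, 2.3a].
With A² fixed by ∫|ψ|² = 1, i.e. A² = (a^3/4)^(−1), substitute and integrate.
Substituting u = x/a, A² and the length scale cancel in the ratio: P = ∫_{0}^{2.3} u^2·e^(-2·u) du / ∫_{0}^{∞} u^2·e^(-2·u) du.
An antiderivative of u^2·e^(-2·u) is -(2·u^2 + 2·u + 1)·e^(-2·u)/4; evaluating from 0 to 2.3 gives 1/4 - 809·e^(-23/5)/200, while the full integral is 1/4.
The result is P = 0.83736.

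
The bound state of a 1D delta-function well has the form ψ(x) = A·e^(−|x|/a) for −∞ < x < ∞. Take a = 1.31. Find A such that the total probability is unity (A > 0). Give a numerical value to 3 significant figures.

A ≈ 0.874

The normalization condition is ∫|ψ|² dx = 1 from −∞ to ∞.
Recall ∫₀^∞ x^m e^(−x/β) dx = m!·β^(m+1), carrying out the integral gives A² · a.
Plugging in a = 1.31 yields A = 0.8737.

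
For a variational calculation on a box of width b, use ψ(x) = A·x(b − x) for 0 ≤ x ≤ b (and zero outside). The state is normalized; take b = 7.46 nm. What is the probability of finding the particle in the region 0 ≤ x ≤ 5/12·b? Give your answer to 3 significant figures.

P ≈ 0.347

P = ∫_{0}^{5/12·b} |ψ(x)|² dx.
With A² fixed by ∫|ψ|² = 1, i.e. A² = (b^5/30)^(−1), substitute and integrate.
Substituting u = x/b, A² and the length scale cancel in the ratio: P = ∫_{0}^{5/12} u^2·(1 - u)^2 du / ∫_{0}^{1} u^2·(1 - u)^2 du.
With ∫ u^2·(1 - u)^2 du = u^3·(6·u^2 - 15·u + 10)/30 + C, the region integral is ≈ 0.011554 and the full one is 1/30.
The result is P = 0.3466.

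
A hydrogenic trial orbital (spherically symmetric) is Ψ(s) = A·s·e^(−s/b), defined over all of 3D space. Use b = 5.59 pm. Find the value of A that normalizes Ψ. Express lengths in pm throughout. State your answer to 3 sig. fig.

A ≈ 0.00441 pm^(-5/2)

The normalization condition is ∫|Ψ|² 4πs² ds = 1 from 0 to ∞.
(Spherical symmetry: dV = 4πs² ds.)
Carrying out the integral gives A² · 3·π·b^5.
Hence A² = 1/[3·π·b^5].
Plugging in b = 5.59 yields A = 0.004409.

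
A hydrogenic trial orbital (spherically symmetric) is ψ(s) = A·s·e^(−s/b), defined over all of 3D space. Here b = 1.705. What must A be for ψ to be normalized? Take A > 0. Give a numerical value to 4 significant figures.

The normalization condition is ∫|ψ|² 4πs² ds = 1 from 0 to ∞.
The angular integral contributes 4π, leaving ∫₀^∞ s²|ψ|² ds.
Carrying out the integral gives A² · 3·π·b^5.
Hence A² = 1/[3·π·b^5].
Substituting b = 1.705 gives A² = 0.0073639, so A = 0.085813.

A ≈ 0.08581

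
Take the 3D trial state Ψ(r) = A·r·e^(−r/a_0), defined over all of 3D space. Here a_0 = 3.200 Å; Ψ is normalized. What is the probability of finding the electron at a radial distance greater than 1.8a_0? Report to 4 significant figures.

With dV = 4πr²dr, the probability is ∫|Ψ|² dV over r > 1.8a_0.
The full normalization integral is A²·[3·π·a_0^5] = 1, fixing A².
In terms of u = r/a_0 (A², 4π and the length scale all cancel between numerator and denominator), P = [∫_{1.8}^{∞} u^4·e^(-2·u) du] / [∫_{0}^{∞} u^4·e^(-2·u) du].
An antiderivative of u^4·e^(-2·u) is -(u^4/2 + u^3 + 3·u^2/2 + 3·u/2 + 3/4)·e^(-2·u); evaluating from 1.8 to ∞ gives ≈ 0.529829, while the full integral is 3/4.
Taking the ratio yields P = 0.70644.

P ≈ 0.7064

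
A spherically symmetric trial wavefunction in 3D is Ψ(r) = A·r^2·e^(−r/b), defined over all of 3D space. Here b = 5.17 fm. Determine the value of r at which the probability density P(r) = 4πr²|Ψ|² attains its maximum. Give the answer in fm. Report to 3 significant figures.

r ≈ 15.5 fm

The maximum of P(r) = 4πr²|Ψ|² occurs where its derivative vanishes.
This gives r = 3·b.
With b = 5.17, the most probable radial distance is 15.51 fm.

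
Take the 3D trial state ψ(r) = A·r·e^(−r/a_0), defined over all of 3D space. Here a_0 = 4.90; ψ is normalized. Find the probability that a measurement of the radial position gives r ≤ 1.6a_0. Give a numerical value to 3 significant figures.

P ≈ 0.219

With dV = 4πr²dr, the probability is ∫|ψ|² dV over r ≤ 1.6a_0.
Normalization gives A² = 1/(3·π·a_0^5).
Substituting u = r/a_0, A², 4π and the length scale all cancel in the ratio: P = ∫_{0}^{1.6} u^4·e^(-2·u) du / ∫_{0}^{∞} u^4·e^(-2·u) du.
An antiderivative of u^4·e^(-2·u) is -(u^4/2 + u^3 + 3·u^2/2 + 3·u/2 + 3/4)·e^(-2·u); evaluating from 0 to 1.6 gives ≈ 0.16454, while the full integral is 3/4.
This evaluates to P = 0.2194.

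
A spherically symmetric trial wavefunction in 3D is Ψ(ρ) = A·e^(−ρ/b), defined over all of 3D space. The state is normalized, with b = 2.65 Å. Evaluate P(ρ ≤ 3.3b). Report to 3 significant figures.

Integrate the radial probability density 4πρ²|Ψ|² over ρ ≤ 3.3b.
The full normalization integral is A²·[π·b^3] = 1, fixing A².
In terms of u = ρ/b (A², 4π and the length scale all cancel between numerator and denominator), P = [∫_{0}^{3.3} u^2·e^(-2·u) du] / [∫_{0}^{∞} u^2·e^(-2·u) du].
With ∫ u^2·e^(-2·u) du = -(2·u^2 + 2·u + 1)·e^(-2·u)/4 + C, the region integral is 1/4 - 1469·e^(-33/5)/200 and the full one is 1/4.
The region integral divided by the full integral gives P = 0.9600.

P ≈ 0.960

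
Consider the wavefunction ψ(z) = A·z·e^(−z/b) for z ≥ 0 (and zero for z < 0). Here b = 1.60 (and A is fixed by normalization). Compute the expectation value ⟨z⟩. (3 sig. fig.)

The expectation value is the |ψ|²-weighted average of z: ∫ z|ψ|² dz.
Recall ∫₀^∞ z^m e^(−z/β) dz = m!·β^(m+1), the ratio of the moment integral to the normalization integral gives ⟨z⟩ = 3·b/2.
Putting b = 1.60 gives 2.400.

⟨z⟩ ≈ 2.40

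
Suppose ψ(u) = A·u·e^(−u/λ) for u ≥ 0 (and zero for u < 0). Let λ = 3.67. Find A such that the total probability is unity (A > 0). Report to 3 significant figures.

A ≈ 0.284

We need A² ∫|f|² du = 1, taking the integral from 0 to ∞.
Recall ∫₀^∞ u^m e^(−u/β) du = m!·β^(m+1), the integral (without the A² prefactor) comes out to λ^3/4.
Hence A² = 1/[λ^3/4].
Plugging in λ = 3.67 yields A = 0.2845.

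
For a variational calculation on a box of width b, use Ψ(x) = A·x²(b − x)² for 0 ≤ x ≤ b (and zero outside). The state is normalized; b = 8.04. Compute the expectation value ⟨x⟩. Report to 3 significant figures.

⟨x⟩ ≈ 4.02

The expectation value is the |Ψ|²-weighted average of x: ∫ x|Ψ|² dx.
Expanding the polynomial and integrating term by term, the ratio of the moment integral to the normalization integral gives ⟨x⟩ = b/2.
Putting b = 8.04 gives 4.020.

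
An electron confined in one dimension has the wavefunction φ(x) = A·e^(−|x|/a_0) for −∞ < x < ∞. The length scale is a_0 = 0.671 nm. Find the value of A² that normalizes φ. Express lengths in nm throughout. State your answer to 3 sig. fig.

The normalization condition is ∫|φ|² dx = 1 from −∞ to ∞.
Using ∫₀^∞ xⁿ e^(−αx) dx = n!/αⁿ⁺¹, ∫|φ|² dx = A²·(a_0).
Substituting a_0 = 0.671 gives A² = 1.490, so A = 1.221.

A^2 ≈ 1.49 nm^(-1)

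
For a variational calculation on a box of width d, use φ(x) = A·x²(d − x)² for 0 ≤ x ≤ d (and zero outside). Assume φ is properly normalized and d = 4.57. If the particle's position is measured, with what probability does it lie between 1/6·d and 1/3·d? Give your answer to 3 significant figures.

P = ∫_{1/6·d}^{1/3·d} |φ(x)|² dx.
Since A² = 1/(d^9/630), this is the region integral divided by the full normalization integral.
Let u = x/d; then A² and the length scale cancel, so P = ∫_{1/6}^{1/3} u^4·(1 - u)^4 du ÷ ∫_{0}^{1} u^4·(1 - u)^4 du.
Using ∫ u^4·(1 - u)^4 du = u^5·(70·u^4 - 315·u^3 + 540·u^2 - 420·u + 126)/630, the numerator is ≈ 0.00021571 and the denominator is 1/630.
The result is P = 0.1359.

P ≈ 0.136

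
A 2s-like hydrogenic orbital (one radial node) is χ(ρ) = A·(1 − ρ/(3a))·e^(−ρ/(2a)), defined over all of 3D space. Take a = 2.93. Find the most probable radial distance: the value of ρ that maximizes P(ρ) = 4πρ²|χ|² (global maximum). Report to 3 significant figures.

Differentiate P(ρ) = 4πρ²|χ|² with respect to ρ and set to zero.
Solving yields ρ = a.
With a = 2.93, the most probable radial distance is 2.930.

ρ ≈ 2.93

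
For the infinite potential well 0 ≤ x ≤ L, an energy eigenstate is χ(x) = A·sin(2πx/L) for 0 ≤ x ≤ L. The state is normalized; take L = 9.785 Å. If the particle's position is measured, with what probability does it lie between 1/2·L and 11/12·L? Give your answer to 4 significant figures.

The probability is P = ∫ |χ|² dx over [1/2·L, 11/12·L].
With A² fixed by ∫|χ|² = 1, i.e. A² = (L/2)^(−1), substitute and integrate.
In terms of u = x/L (A² and the length scale cancel between numerator and denominator), P = [∫_{1/2}^{11/12} sin(2·π·u)^2 du] / [∫_{0}^{1} sin(2·π·u)^2 du].
An antiderivative of sin(2·π·u)^2 is u/2 - sin(4·π·u)/(8·π); evaluating from 1/2 to 11/12 gives √(3)/(16·π) + 5/24, while the full integral is 1/2.
Evaluating gives P = √(3)/(8·π) + 5/12.

P ≈ 0.4856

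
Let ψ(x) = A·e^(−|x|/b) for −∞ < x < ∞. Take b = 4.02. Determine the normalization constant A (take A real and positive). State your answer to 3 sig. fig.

The normalization condition is ∫|ψ|² dx = 1 from −∞ to ∞.
The integral (without the A² prefactor) comes out to b.
So A² = (b)^(−1).
Substituting b = 4.02 gives A² = 0.2488, so A = 0.4988.

A ≈ 0.499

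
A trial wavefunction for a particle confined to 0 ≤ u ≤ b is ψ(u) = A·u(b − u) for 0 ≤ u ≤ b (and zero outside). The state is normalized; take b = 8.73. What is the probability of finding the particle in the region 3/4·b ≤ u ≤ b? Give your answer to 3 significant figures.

P ≈ 0.104

|ψ|² is the probability density, so P = ∫_{3/4·b}^{b} |ψ|² du.
The normalization integral ∫|ψ|²du over the whole domain equals b^5/30·A², and A² cancels in the ratio.
Substituting t = u/b, A² and the length scale cancel in the ratio: P = ∫_{3/4}^{1} t^2·(1 - t)^2 dt / ∫_{0}^{1} t^2·(1 - t)^2 dt.
Using ∫ t^2·(1 - t)^2 dt = t^3·(6·t^2 - 15·t + 10)/30, the numerator is ≈ 0.0034505 and the denominator is 1/30.
The result is P = 53/512.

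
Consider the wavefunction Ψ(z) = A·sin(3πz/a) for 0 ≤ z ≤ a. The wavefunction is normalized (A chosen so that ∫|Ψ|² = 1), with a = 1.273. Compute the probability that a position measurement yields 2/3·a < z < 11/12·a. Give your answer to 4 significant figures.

The probability is P = ∫ |Ψ|² dz over [2/3·a, 11/12·a].
With A² fixed by ∫|Ψ|² = 1, i.e. A² = (a/2)^(−1), substitute and integrate.
In terms of u = z/a (A² and the length scale cancel between numerator and denominator), P = [∫_{2/3}^{11/12} sin(3·π·u)^2 du] / [∫_{0}^{1} sin(3·π·u)^2 du].
Using ∫ sin(3·π·u)^2 du = u/2 - sin(6·π·u)/(12·π), the numerator is 1/(12·π) + 1/8 and the denominator is 1/2.
Evaluating gives P = (2 + 3·π)/(12·π).

P ≈ 0.3031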